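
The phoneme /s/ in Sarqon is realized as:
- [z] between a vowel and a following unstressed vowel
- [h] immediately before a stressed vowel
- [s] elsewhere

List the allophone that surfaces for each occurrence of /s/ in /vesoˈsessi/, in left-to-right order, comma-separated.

[z], [h], [s], [s]

Occurrence 1 (position 3): between a vowel and a following unstressed vowel → [z].
Occurrence 2 (position 5): immediately before a stressed vowel → [h].
Occurrence 3 (position 7): no conditioning environment matches → elsewhere allophone [s].
Occurrence 4 (position 8): no conditioning environment matches → elsewhere allophone [s].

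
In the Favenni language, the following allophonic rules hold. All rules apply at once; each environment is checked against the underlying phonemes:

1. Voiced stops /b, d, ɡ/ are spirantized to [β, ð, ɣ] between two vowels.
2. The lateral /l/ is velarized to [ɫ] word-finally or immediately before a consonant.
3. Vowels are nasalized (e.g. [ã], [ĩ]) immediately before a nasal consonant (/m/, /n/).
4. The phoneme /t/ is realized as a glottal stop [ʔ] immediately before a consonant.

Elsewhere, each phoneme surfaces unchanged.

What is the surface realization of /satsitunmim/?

[saʔsitũnmĩm]

/a/ — between /s/ and /t/; rule 3 does not apply here → [a].
Rule 4 applies to /t/ (between /a/ and /s/: immediately before a consonant) → [ʔ].
/i/ (between /s/ and /t/): rule 3 targets it, but not before a nasal consonant → unchanged [i].
/t/ — between /i/ and /u/; rule 4 does not apply here → [t].
Rule 3 applies to /u/ (between /t/ and /n/: before a nasal consonant) → [ũ].
/i/ meets the environment for rule 3 (before a nasal consonant) → [ĩ].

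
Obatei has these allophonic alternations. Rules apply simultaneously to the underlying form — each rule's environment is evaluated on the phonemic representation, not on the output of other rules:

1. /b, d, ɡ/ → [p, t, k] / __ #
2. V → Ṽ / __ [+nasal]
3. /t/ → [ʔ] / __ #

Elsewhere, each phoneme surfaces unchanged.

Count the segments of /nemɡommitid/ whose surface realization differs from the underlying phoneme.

3

Segments that undergo a rule: /e/ → [ẽ] (rule 2); /o/ → [õ] (rule 2); /d/ → [t] (rule 1).
All other segments surface unchanged.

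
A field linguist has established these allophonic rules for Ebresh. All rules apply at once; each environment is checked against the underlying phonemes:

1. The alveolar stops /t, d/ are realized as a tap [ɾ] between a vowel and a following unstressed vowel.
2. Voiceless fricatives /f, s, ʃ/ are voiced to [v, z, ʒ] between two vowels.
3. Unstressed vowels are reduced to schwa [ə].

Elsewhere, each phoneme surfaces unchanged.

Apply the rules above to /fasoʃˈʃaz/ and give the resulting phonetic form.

[fəzəʃˈʃaz]

/f/ — word-initial; rule 2 does not apply here → [f].
Rule 3 applies to /a/ (between /f/ and /s/: in an unstressed syllable) → [ə].
Rule 2 applies to /s/ (between /a/ and /o/: between two vowels) → [z].
/o/ — between /s/ and /ʃ/, in an unstressed syllable — surfaces as [ə] (rule 3).
/ʃ/ — between /o/ and /ʃ/; rule 2 does not apply here → [ʃ].
/ʃ/ (between /ʃ/ and /a/) is in the target of rule 2 but the environment (between two vowels) is not met → [ʃ].
/a/ — between /ʃ/ and /z/; rule 3 does not apply here → [a].
/z/ (word-final) is unaffected → [z].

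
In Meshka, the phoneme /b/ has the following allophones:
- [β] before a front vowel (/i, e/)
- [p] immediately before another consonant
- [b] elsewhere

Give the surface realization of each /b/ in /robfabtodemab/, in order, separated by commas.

Occurrence 1 (position 3): immediately before another consonant → [p].
Occurrence 2 (position 6): immediately before another consonant → [p].
Occurrence 3 (position 13): no conditioning environment matches → elsewhere allophone [b].

[p], [p], [b]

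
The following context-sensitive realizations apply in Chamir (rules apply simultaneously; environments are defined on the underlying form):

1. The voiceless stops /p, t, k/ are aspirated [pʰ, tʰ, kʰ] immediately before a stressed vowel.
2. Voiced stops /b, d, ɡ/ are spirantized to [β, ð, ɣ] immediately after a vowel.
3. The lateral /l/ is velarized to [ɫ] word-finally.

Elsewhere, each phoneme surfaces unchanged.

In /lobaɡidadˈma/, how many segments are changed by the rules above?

4

Segments that undergo a rule: /b/ → [β] (rule 2); /ɡ/ → [ɣ] (rule 2); /d/ → [ð] (rule 2); /d/ → [ð] (rule 2).
All other segments surface unchanged.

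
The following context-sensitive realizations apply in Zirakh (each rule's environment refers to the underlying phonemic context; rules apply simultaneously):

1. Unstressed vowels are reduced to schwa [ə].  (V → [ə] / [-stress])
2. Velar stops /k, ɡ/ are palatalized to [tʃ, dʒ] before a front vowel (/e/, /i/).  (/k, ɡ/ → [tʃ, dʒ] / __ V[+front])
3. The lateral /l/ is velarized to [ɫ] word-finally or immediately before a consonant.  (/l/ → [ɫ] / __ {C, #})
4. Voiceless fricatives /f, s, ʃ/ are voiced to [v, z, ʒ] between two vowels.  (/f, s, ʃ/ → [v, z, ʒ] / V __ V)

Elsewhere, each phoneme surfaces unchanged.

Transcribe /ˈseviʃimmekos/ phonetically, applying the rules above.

[ˈsevəʒəmməkəs]

/s/ (word-initial) is in the target of rule 4 but the environment (between two vowels) is not met → [s].
/e/ — between /s/ and /v/; rule 1 does not apply here → [e].
/i/ (between /v/ and /ʃ/): in an unstressed syllable, so rule 1 applies → [ə].
Rule 4 applies to /ʃ/ (between /i/ and /i/: between two vowels) → [ʒ].
/i/ (between /ʃ/ and /m/) occurs in an unstressed syllable → [ə] by rule 1.
/e/ (between /m/ and /k/): in an unstressed syllable, so rule 1 applies → [ə].
/k/ (between /e/ and /o/): rule 2 targets it, but not before a front vowel → unchanged [k].
Rule 1 applies to /o/ (between /k/ and /s/: in an unstressed syllable) → [ə].
/s/ (word-final): rule 4 targets it, but not between two vowels → unchanged [s].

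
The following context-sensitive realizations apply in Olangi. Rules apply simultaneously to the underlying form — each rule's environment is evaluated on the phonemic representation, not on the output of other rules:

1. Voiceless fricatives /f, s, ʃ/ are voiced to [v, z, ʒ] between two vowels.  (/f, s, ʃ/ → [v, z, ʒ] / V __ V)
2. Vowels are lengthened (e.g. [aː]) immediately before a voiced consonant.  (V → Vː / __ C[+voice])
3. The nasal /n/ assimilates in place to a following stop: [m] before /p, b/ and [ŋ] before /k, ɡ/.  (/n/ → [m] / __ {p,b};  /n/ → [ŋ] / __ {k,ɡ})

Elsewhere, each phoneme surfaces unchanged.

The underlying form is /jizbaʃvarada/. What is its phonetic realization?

[jiːzbaʃvaːraːda]

/j/ (word-initial): no rule targets it → [j].
/i/ (between /j/ and /z/) occurs before a voiced consonant → [iː] by rule 2.
/z/ (between /i/ and /b/) is unaffected → [z].
/b/ stays [b].
/a/ — between /b/ and /ʃ/; rule 2 does not apply here → [a].
/ʃ/ (between /a/ and /v/) fails the environment for rule 1, so it stays [ʃ].
/v/ (between /ʃ/ and /a/): no rule targets it → [v].
/a/ meets the environment for rule 2 (before a voiced consonant) → [aː].
/r/ — not in any rule's target class → [r].
/a/ meets the environment for rule 2 (before a voiced consonant) → [aː].
/d/ stays [d].
/a/ (word-final) fails the environment for rule 2, so it stays [a].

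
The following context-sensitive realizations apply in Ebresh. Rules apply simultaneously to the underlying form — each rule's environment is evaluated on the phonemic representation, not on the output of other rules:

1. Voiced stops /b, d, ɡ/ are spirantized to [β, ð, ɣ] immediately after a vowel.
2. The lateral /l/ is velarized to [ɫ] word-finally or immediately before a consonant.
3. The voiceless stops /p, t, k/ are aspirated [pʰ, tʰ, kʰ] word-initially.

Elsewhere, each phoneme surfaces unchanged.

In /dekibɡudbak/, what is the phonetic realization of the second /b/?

/b/ (between /d/ and /a/) fails the environment for rule 1, so it stays [b].

[b]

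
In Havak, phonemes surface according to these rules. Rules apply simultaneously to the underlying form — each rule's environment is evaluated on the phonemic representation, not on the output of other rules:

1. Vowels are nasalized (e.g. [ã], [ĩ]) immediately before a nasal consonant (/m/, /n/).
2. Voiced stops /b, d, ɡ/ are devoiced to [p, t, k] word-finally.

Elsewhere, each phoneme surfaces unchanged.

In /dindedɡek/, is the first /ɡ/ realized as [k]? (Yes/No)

No

/ɡ/ — between /d/ and /e/; rule 2 does not apply here → [ɡ].
The actual realization is [ɡ], not [k].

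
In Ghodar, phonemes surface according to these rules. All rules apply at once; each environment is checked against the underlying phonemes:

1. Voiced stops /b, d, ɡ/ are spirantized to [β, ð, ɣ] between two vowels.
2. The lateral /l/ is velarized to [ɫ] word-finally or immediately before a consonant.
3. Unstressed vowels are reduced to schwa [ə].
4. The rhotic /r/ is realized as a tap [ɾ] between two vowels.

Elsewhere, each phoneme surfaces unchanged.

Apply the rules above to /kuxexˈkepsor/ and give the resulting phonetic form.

[kəxəxˈkepsər]

/k/ — not in any rule's target class → [k].
/u/ (between /k/ and /x/): in an unstressed syllable, so rule 3 applies → [ə].
/x/ stays [x].
Rule 3 applies to /e/ (between /x/ and /x/: in an unstressed syllable) → [ə].
/x/ — not in any rule's target class → [x].
/k/ (between /x/ and /e/) is unaffected → [k].
/e/ — between /k/ and /p/; rule 3 does not apply here → [e].
/p/ (between /e/ and /s/): no rule targets it → [p].
/s/ (between /p/ and /o/) is unaffected → [s].
/o/ — between /s/ and /r/, in an unstressed syllable — surfaces as [ə] (rule 3).
/r/ (word-final) fails the environment for rule 4, so it stays [r].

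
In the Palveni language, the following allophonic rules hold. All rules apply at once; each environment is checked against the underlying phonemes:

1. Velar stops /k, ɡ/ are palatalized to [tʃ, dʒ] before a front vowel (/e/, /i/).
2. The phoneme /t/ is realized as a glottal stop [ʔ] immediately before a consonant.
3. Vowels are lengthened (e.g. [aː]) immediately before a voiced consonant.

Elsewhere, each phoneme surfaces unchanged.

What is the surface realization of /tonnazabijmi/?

/t/ (word-initial): rule 2 targets it, but not immediately before a consonant → unchanged [t].
/o/ (between /t/ and /n/) occurs before a voiced consonant → [oː] by rule 3.
/a/ — between /n/ and /z/, before a voiced consonant — surfaces as [aː] (rule 3).
Rule 3 applies to /a/ (between /z/ and /b/: before a voiced consonant) → [aː].
/i/ (between /b/ and /j/): before a voiced consonant, so rule 3 applies → [iː].
/i/ (word-final) is in the target of rule 3 but the environment (before a voiced consonant) is not met → [i].

[toːnnaːzaːbiːjmi]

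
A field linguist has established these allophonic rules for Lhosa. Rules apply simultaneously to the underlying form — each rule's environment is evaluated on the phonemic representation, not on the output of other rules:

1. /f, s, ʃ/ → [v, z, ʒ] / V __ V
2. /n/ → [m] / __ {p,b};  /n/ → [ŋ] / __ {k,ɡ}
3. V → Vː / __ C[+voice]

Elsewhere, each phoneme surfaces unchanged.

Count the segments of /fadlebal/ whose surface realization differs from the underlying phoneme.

Segments that undergo a rule: /a/ → [aː] (rule 3); /e/ → [eː] (rule 3); /a/ → [aː] (rule 3).
All other segments surface unchanged.

3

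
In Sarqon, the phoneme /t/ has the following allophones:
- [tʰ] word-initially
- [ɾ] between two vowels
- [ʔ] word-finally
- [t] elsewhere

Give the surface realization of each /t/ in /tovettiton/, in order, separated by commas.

Occurrence 1 (position 1): word-initially → [tʰ].
Occurrence 2 (position 5): no conditioning environment matches → elsewhere allophone [t].
Occurrence 3 (position 6): no conditioning environment matches → elsewhere allophone [t].
Occurrence 4 (position 8): between two vowels → [ɾ].

[tʰ], [t], [t], [ɾ]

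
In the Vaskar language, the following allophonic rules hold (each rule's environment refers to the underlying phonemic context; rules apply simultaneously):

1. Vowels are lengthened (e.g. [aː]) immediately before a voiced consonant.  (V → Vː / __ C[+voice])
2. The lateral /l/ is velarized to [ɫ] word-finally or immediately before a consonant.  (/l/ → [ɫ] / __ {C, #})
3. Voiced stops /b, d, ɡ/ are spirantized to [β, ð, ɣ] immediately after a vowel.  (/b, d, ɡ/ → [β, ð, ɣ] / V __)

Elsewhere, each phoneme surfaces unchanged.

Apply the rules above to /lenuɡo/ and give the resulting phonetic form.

[leːnuːɣo]

/l/ (word-initial) is in the target of rule 2 but the environment (word-finally or immediately before a consonant) is not met → [l].
/e/ (between /l/ and /n/) occurs before a voiced consonant → [eː] by rule 1.
/n/ (between /e/ and /u/) is unaffected → [n].
/u/ meets the environment for rule 1 (before a voiced consonant) → [uː].
/ɡ/ — between /u/ and /o/, immediately after a vowel — surfaces as [ɣ] (rule 3).
/o/ (word-final): rule 1 targets it, but not before a voiced consonant → unchanged [o].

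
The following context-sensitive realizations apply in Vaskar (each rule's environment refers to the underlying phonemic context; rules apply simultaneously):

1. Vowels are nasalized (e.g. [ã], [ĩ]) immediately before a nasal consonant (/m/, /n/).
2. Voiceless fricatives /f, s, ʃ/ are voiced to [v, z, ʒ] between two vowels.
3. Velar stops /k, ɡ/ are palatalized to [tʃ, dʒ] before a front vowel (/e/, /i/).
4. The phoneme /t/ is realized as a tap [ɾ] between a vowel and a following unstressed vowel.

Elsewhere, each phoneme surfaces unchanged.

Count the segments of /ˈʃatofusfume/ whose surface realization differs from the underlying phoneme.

Segments that undergo a rule: /t/ → [ɾ] (rule 4); /f/ → [v] (rule 2); /u/ → [ũ] (rule 1).
All other segments surface unchanged.

3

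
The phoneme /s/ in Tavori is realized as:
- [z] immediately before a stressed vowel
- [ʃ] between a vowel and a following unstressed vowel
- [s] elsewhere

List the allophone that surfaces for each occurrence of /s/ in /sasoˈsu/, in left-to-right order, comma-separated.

[s], [ʃ], [z]

Occurrence 1 (position 1): no conditioning environment matches → elsewhere allophone [s].
Occurrence 2 (position 3): between a vowel and a following unstressed vowel → [ʃ].
Occurrence 3 (position 5): immediately before a stressed vowel → [z].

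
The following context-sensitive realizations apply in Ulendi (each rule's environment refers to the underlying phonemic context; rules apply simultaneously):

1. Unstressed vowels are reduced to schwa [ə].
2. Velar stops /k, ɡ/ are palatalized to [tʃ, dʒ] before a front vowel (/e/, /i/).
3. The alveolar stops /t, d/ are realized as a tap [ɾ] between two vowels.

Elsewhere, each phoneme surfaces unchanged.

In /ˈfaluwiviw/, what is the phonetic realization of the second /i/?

[ə]

/i/ (between /v/ and /w/) occurs in an unstressed syllable → [ə] by rule 1.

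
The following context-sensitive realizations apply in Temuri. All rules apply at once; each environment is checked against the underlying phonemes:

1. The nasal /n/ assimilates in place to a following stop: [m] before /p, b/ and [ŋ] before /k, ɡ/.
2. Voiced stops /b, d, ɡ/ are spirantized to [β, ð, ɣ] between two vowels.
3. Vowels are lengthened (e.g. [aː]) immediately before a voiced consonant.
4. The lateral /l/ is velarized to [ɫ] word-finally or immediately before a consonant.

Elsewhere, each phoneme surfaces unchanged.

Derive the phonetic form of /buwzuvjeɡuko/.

[buːwzuːvjeːɣuko]

/b/ (word-initial) is in the target of rule 2 but the environment (between two vowels) is not met → [b].
/u/ (between /b/ and /w/): before a voiced consonant, so rule 3 applies → [uː].
/w/ (between /u/ and /z/) is unaffected → [w].
/z/ stays [z].
/u/ (between /z/ and /v/) occurs before a voiced consonant → [uː] by rule 3.
/v/ (between /u/ and /j/): no rule targets it → [v].
/j/ — not in any rule's target class → [j].
/e/ (between /j/ and /ɡ/) occurs before a voiced consonant → [eː] by rule 3.
Rule 2 applies to /ɡ/ (between /e/ and /u/: between two vowels) → [ɣ].
/u/ (between /ɡ/ and /k/) is in the target of rule 3 but the environment (before a voiced consonant) is not met → [u].
/k/ — not in any rule's target class → [k].
/o/ — word-final; rule 3 does not apply here → [o].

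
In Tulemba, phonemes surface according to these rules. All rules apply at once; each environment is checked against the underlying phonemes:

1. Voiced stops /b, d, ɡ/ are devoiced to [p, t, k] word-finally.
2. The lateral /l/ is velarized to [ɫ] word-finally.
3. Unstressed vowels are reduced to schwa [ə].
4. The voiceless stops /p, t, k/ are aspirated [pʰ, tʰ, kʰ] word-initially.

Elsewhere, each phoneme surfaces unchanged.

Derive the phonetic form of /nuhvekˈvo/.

/u/ (between /n/ and /h/) occurs in an unstressed syllable → [ə] by rule 3.
/e/ — between /v/ and /k/, in an unstressed syllable — surfaces as [ə] (rule 3).
/k/ — between /e/ and /v/; rule 4 does not apply here → [k].
/o/ (word-final) is in the target of rule 3 but the environment (in an unstressed syllable) is not met → [o].

[nəhvəkˈvo]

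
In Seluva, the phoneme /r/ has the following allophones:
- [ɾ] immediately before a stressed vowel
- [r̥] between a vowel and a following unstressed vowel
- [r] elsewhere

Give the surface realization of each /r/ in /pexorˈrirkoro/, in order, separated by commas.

Occurrence 1 (position 5): no conditioning environment matches → elsewhere allophone [r].
Occurrence 2 (position 6): immediately before a stressed vowel → [ɾ].
Occurrence 3 (position 8): no conditioning environment matches → elsewhere allophone [r].
Occurrence 4 (position 11): between a vowel and a following unstressed vowel → [r̥].

[r], [ɾ], [r], [r̥]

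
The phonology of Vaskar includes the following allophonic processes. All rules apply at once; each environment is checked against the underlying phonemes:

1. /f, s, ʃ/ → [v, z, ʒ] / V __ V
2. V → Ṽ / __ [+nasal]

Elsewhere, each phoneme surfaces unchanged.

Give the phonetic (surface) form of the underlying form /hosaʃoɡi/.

[hozaʒoɡi]

/h/ — not in any rule's target class → [h].
/o/ (between /h/ and /s/): rule 2 targets it, but not before a nasal consonant → unchanged [o].
Rule 1 applies to /s/ (between /o/ and /a/: between two vowels) → [z].
/a/ (between /s/ and /ʃ/): rule 2 targets it, but not before a nasal consonant → unchanged [a].
/ʃ/ (between /a/ and /o/) occurs between two vowels → [ʒ] by rule 1.
/o/ (between /ʃ/ and /ɡ/) fails the environment for rule 2, so it stays [o].
/ɡ/ — not in any rule's target class → [ɡ].
/i/ — word-final; rule 2 does not apply here → [i].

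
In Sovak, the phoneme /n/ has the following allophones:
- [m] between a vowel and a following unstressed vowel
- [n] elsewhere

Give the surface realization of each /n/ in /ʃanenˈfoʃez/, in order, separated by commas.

Occurrence 1 (position 3): between a vowel and a following unstressed vowel → [m].
Occurrence 2 (position 5): no conditioning environment matches → elsewhere allophone [n].

[m], [n]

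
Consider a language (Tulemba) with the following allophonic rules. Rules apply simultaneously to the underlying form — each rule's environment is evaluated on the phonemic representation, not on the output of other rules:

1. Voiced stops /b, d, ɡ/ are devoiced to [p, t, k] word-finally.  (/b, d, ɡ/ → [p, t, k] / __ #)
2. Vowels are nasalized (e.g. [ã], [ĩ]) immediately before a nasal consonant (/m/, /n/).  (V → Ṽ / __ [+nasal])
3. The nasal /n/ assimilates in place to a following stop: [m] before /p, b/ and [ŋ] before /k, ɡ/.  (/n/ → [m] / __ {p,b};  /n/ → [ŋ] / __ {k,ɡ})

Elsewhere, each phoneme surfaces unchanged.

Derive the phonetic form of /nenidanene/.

[nẽnidãnẽne]

/n/ (word-initial) fails the environment for rule 3, so it stays [n].
/e/ — between /n/ and /n/, before a nasal consonant — surfaces as [ẽ] (rule 2).
/n/ (between /e/ and /i/) is in the target of rule 3 but the environment (before a labial or velar stop) is not met → [n].
/i/ (between /n/ and /d/): rule 2 targets it, but not before a nasal consonant → unchanged [i].
/d/ — between /i/ and /a/; rule 1 does not apply here → [d].
/a/ — between /d/ and /n/, before a nasal consonant — surfaces as [ã] (rule 2).
/n/ (between /a/ and /e/) fails the environment for rule 3, so it stays [n].
/e/ (between /n/ and /n/) occurs before a nasal consonant → [ẽ] by rule 2.
/n/ (between /e/ and /e/) fails the environment for rule 3, so it stays [n].
/e/ (word-final): rule 2 targets it, but not before a nasal consonant → unchanged [e].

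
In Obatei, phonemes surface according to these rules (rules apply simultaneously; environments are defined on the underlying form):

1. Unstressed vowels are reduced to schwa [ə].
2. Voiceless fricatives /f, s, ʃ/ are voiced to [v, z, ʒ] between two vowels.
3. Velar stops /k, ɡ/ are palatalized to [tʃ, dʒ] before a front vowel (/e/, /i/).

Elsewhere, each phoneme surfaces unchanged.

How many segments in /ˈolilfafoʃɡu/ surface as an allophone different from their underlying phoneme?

5

Segments that undergo a rule: /i/ → [ə] (rule 1); /a/ → [ə] (rule 1); /f/ → [v] (rule 2); /o/ → [ə] (rule 1); /u/ → [ə] (rule 1).
All other segments surface unchanged.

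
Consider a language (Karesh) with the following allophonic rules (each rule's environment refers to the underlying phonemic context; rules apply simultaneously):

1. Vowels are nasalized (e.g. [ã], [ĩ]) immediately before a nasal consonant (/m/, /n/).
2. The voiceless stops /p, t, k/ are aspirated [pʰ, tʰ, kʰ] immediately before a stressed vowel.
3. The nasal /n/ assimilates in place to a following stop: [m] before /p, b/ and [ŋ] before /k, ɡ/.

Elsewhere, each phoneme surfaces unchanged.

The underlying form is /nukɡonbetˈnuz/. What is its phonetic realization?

/n/ (word-initial) fails the environment for rule 3, so it stays [n].
/u/ (between /n/ and /k/) is in the target of rule 1 but the environment (before a nasal consonant) is not met → [u].
/k/ (between /u/ and /ɡ/): rule 2 targets it, but not immediately before a stressed vowel → unchanged [k].
/ɡ/ stays [ɡ].
/o/ meets the environment for rule 1 (before a nasal consonant) → [õ].
/n/ — between /o/ and /b/, before a labial or velar stop — surfaces as [m] (rule 3).
/b/ stays [b].
/e/ (between /b/ and /t/) is in the target of rule 1 but the environment (before a nasal consonant) is not met → [e].
/t/ (between /e/ and /n/) fails the environment for rule 2, so it stays [t].
/n/ (between /t/ and /u/) fails the environment for rule 3, so it stays [n].
/u/ (between /n/ and /z/) fails the environment for rule 1, so it stays [u].
/z/ stays [z].

[nukɡõmbetˈnuz]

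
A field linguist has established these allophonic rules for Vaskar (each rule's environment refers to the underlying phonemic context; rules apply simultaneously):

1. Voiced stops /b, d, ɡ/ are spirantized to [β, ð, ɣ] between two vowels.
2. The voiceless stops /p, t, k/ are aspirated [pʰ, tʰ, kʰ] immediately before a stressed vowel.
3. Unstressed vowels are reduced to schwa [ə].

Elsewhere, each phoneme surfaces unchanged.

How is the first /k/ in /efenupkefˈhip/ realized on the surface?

[k]

/k/ (between /p/ and /e/) is in the target of rule 2 but the environment (immediately before a stressed vowel) is not met → [k].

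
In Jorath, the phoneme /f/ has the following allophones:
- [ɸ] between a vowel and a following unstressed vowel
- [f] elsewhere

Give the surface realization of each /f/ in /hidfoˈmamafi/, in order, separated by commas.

Occurrence 1 (position 4): no conditioning environment matches → elsewhere allophone [f].
Occurrence 2 (position 10): between a vowel and a following unstressed vowel → [ɸ].

[f], [ɸ]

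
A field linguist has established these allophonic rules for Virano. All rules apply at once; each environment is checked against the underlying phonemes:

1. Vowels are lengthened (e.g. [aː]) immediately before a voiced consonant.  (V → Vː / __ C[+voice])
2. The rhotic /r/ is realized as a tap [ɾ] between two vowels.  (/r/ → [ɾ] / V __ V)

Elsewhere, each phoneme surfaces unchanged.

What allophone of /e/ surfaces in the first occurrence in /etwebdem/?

[e]

/e/ (word-initial) fails the environment for rule 1, so it stays [e].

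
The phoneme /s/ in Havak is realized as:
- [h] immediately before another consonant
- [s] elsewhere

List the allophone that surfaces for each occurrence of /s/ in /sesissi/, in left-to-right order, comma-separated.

Occurrence 1 (position 1): no conditioning environment matches → elsewhere allophone [s].
Occurrence 2 (position 3): no conditioning environment matches → elsewhere allophone [s].
Occurrence 3 (position 5): immediately before another consonant → [h].
Occurrence 4 (position 6): no conditioning environment matches → elsewhere allophone [s].

[s], [s], [h], [s]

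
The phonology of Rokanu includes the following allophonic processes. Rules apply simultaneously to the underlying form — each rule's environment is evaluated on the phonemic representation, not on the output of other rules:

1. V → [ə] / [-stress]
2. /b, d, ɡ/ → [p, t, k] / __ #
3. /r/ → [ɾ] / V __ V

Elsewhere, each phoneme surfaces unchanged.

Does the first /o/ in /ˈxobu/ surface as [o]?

Yes

/o/ (between /x/ and /b/) fails the environment for rule 1, so it stays [o].
The actual realization is [o], which matches [o].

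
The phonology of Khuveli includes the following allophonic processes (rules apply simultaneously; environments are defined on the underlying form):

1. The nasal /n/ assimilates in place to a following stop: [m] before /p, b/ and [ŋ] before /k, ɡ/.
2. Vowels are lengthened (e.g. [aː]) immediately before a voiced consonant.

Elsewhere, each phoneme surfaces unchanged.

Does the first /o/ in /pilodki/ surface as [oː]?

Yes

/o/ (between /l/ and /d/): before a voiced consonant, so rule 2 applies → [oː].
The actual realization is [oː], which matches [oː].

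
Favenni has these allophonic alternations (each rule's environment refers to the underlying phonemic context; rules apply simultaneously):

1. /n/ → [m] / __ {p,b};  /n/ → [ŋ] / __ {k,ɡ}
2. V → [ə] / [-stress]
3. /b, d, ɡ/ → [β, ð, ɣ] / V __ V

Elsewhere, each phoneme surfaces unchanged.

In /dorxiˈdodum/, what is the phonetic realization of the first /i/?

[ə]

/i/ (between /x/ and /d/): in an unstressed syllable, so rule 2 applies → [ə].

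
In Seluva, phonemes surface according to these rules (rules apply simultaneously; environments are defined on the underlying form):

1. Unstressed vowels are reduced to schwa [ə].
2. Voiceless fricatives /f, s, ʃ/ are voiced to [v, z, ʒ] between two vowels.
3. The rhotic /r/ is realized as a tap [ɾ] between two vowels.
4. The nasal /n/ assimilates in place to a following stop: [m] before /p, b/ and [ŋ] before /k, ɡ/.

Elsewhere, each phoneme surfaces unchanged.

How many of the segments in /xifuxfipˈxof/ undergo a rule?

Segments that undergo a rule: /i/ → [ə] (rule 1); /f/ → [v] (rule 2); /u/ → [ə] (rule 1); /i/ → [ə] (rule 1).
All other segments surface unchanged.

4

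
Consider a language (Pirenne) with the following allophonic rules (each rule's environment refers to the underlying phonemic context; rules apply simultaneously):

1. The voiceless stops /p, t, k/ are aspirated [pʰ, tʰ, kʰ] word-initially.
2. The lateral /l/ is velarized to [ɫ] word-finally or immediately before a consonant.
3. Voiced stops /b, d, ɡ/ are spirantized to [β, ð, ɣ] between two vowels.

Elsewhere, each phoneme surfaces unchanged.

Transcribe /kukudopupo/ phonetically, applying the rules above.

[kʰukuðopupo]

/k/ meets the environment for rule 1 (word-initially) → [kʰ].
/k/ (between /u/ and /u/): rule 1 targets it, but not word-initially → unchanged [k].
/d/ — between /u/ and /o/, between two vowels — surfaces as [ð] (rule 3).
/p/ — between /o/ and /u/; rule 1 does not apply here → [p].
/p/ (between /u/ and /o/) fails the environment for rule 1, so it stays [p].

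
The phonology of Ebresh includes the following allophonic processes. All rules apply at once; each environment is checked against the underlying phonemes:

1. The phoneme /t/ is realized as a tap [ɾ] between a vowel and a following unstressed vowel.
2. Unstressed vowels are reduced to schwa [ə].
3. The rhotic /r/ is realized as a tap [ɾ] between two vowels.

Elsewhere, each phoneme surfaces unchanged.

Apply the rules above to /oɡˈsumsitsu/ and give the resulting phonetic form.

[əɡˈsumsətsə]

/o/ (word-initial) occurs in an unstressed syllable → [ə] by rule 2.
/ɡ/ (between /o/ and /s/): no rule targets it → [ɡ].
/s/ (between /ɡ/ and /u/): no rule targets it → [s].
/u/ (between /s/ and /m/) is in the target of rule 2 but the environment (in an unstressed syllable) is not met → [u].
/m/ (between /u/ and /s/) is unaffected → [m].
/s/ (between /m/ and /i/) is unaffected → [s].
/i/ — between /s/ and /t/, in an unstressed syllable — surfaces as [ə] (rule 2).
/t/ (between /i/ and /s/): rule 1 targets it, but not between a vowel and a following unstressed vowel → unchanged [t].
/s/ (between /t/ and /u/) is unaffected → [s].
/u/ meets the environment for rule 2 (in an unstressed syllable) → [ə].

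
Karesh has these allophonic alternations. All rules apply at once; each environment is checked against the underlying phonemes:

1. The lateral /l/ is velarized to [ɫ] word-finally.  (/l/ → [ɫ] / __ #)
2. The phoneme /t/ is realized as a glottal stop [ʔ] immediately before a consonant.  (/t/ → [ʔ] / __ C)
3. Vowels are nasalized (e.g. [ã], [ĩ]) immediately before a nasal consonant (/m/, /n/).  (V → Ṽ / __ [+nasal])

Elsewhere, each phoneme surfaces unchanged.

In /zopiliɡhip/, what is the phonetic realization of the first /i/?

[i]

/i/ (between /p/ and /l/) is in the target of rule 3 but the environment (before a nasal consonant) is not met → [i].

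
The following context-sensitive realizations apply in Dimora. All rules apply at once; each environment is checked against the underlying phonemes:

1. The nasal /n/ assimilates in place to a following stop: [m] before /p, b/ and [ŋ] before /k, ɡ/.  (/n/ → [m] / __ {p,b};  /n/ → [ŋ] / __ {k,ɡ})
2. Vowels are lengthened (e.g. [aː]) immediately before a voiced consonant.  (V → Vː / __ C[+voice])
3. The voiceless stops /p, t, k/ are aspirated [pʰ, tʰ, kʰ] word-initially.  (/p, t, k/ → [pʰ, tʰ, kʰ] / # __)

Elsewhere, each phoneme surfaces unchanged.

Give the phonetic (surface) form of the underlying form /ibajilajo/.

[iːbaːjiːlaːjo]

Rule 2 applies to /i/ (word-initial: before a voiced consonant) → [iː].
/b/ (between /i/ and /a/) is unaffected → [b].
/a/ meets the environment for rule 2 (before a voiced consonant) → [aː].
/j/ (between /a/ and /i/) is unaffected → [j].
/i/ (between /j/ and /l/) occurs before a voiced consonant → [iː] by rule 2.
/l/ (between /i/ and /a/): no rule targets it → [l].
/a/ (between /l/ and /j/): before a voiced consonant, so rule 2 applies → [aː].
/j/ (between /a/ and /o/) is unaffected → [j].
/o/ (word-final) is in the target of rule 2 but the environment (before a voiced consonant) is not met → [o].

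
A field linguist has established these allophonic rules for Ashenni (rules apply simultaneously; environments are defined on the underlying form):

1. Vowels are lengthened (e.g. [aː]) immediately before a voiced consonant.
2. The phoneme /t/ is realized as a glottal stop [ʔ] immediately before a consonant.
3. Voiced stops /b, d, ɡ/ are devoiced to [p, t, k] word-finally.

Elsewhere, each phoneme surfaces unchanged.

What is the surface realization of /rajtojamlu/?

[raːjtoːjaːmlu]

/r/ (word-initial) is unaffected → [r].
Rule 1 applies to /a/ (between /r/ and /j/: before a voiced consonant) → [aː].
/j/ stays [j].
/t/ (between /j/ and /o/): rule 2 targets it, but not immediately before a consonant → unchanged [t].
/o/ (between /t/ and /j/) occurs before a voiced consonant → [oː] by rule 1.
/j/ stays [j].
Rule 1 applies to /a/ (between /j/ and /m/: before a voiced consonant) → [aː].
/m/ — not in any rule's target class → [m].
/l/ — not in any rule's target class → [l].
/u/ — word-final; rule 1 does not apply here → [u].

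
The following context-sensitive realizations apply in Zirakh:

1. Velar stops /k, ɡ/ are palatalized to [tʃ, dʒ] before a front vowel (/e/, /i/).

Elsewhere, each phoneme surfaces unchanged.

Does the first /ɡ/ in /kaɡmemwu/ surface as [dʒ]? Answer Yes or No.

/ɡ/ (between /a/ and /m/) fails the environment for rule 1, so it stays [ɡ].
The actual realization is [ɡ], not [dʒ].

No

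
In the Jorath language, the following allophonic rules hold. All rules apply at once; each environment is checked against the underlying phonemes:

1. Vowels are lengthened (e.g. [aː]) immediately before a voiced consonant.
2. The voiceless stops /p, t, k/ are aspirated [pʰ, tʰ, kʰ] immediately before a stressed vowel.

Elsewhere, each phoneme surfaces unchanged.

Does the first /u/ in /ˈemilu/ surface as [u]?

Yes

/u/ — word-final; rule 1 does not apply here → [u].
The actual realization is [u], which matches [u].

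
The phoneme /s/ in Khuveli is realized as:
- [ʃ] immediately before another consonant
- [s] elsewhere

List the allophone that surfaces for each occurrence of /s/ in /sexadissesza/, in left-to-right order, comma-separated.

[s], [ʃ], [s], [ʃ]

Occurrence 1 (position 1): no conditioning environment matches → elsewhere allophone [s].
Occurrence 2 (position 7): immediately before another consonant → [ʃ].
Occurrence 3 (position 8): no conditioning environment matches → elsewhere allophone [s].
Occurrence 4 (position 10): immediately before another consonant → [ʃ].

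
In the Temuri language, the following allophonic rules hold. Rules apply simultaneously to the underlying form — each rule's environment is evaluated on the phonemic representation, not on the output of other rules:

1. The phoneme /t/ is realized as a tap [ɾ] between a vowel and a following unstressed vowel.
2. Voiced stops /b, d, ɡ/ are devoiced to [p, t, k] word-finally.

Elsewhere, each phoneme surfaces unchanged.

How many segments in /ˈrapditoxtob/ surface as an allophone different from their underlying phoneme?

2

Segments that undergo a rule: /t/ → [ɾ] (rule 1); /b/ → [p] (rule 2).
All other segments surface unchanged.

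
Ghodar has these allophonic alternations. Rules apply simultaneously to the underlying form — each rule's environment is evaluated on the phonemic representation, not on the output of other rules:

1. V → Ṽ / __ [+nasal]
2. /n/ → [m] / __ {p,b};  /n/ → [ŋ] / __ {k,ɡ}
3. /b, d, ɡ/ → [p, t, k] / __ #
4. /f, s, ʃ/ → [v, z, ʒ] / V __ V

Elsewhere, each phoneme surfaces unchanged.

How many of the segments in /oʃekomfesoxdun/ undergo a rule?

Segments that undergo a rule: /ʃ/ → [ʒ] (rule 4); /o/ → [õ] (rule 1); /s/ → [z] (rule 4); /u/ → [ũ] (rule 1).
All other segments surface unchanged.

4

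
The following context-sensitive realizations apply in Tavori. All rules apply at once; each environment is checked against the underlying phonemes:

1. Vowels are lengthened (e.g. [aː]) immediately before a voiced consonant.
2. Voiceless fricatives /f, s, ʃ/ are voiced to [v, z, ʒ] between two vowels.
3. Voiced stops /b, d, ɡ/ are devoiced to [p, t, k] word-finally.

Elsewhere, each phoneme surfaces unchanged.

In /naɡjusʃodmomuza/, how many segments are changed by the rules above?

4

Segments that undergo a rule: /a/ → [aː] (rule 1); /o/ → [oː] (rule 1); /o/ → [oː] (rule 1); /u/ → [uː] (rule 1).
All other segments surface unchanged.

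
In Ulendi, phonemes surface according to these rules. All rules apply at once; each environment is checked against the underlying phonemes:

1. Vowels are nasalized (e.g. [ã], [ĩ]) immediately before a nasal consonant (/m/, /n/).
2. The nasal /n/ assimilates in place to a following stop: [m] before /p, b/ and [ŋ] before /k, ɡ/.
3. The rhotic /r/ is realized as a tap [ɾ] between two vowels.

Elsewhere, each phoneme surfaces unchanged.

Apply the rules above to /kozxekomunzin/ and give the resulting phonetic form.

[kozxekõmũnzĩn]

/k/ stays [k].
/o/ (between /k/ and /z/): rule 1 targets it, but not before a nasal consonant → unchanged [o].
/z/ (between /o/ and /x/) is unaffected → [z].
/x/ — not in any rule's target class → [x].
/e/ (between /x/ and /k/) fails the environment for rule 1, so it stays [e].
/k/ stays [k].
/o/ (between /k/ and /m/): before a nasal consonant, so rule 1 applies → [õ].
/m/ (between /o/ and /u/) is unaffected → [m].
/u/ — between /m/ and /n/, before a nasal consonant — surfaces as [ũ] (rule 1).
/n/ (between /u/ and /z/) fails the environment for rule 2, so it stays [n].
/z/ stays [z].
/i/ (between /z/ and /n/) occurs before a nasal consonant → [ĩ] by rule 1.
/n/ (word-final): rule 2 targets it, but not before a labial or velar stop → unchanged [n].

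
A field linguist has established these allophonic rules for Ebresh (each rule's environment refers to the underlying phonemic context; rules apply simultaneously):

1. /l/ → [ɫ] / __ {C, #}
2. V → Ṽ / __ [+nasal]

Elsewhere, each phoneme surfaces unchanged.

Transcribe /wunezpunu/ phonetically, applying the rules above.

/u/ — between /w/ and /n/, before a nasal consonant — surfaces as [ũ] (rule 2).
/e/ (between /n/ and /z/) is in the target of rule 2 but the environment (before a nasal consonant) is not met → [e].
/u/ (between /p/ and /n/): before a nasal consonant, so rule 2 applies → [ũ].
/u/ — word-final; rule 2 does not apply here → [u].

[wũnezpũnu]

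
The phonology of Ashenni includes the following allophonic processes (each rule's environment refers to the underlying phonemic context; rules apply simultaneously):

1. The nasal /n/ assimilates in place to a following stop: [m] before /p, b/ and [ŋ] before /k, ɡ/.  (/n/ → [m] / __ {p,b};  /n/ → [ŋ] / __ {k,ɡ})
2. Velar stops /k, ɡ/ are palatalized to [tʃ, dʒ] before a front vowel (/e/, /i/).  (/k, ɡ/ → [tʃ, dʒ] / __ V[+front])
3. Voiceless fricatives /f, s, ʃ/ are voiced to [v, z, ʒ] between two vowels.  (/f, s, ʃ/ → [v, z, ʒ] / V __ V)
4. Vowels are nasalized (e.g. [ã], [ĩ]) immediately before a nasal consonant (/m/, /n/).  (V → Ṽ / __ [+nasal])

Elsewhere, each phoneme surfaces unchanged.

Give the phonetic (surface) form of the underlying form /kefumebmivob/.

/k/ (word-initial) occurs before a front vowel → [tʃ] by rule 2.
/e/ — between /k/ and /f/; rule 4 does not apply here → [e].
Rule 3 applies to /f/ (between /e/ and /u/: between two vowels) → [v].
/u/ — between /f/ and /m/, before a nasal consonant — surfaces as [ũ] (rule 4).
/e/ (between /m/ and /b/) is in the target of rule 4 but the environment (before a nasal consonant) is not met → [e].
/i/ (between /m/ and /v/): rule 4 targets it, but not before a nasal consonant → unchanged [i].
/o/ — between /v/ and /b/; rule 4 does not apply here → [o].

[tʃevũmebmivob]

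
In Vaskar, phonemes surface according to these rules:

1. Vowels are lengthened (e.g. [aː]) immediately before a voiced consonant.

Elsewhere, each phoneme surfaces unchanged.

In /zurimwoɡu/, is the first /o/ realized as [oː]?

Yes

/o/ (between /w/ and /ɡ/) occurs before a voiced consonant → [oː] by rule 1.
The actual realization is [oː], which matches [oː].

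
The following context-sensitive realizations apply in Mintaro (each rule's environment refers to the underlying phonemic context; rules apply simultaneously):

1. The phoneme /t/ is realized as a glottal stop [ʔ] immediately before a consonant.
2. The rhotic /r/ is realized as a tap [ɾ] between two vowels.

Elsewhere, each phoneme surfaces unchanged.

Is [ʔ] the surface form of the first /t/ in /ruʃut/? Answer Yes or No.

No

/t/ (word-final) is in the target of rule 1 but the environment (immediately before a consonant) is not met → [t].
The actual realization is [t], not [ʔ].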